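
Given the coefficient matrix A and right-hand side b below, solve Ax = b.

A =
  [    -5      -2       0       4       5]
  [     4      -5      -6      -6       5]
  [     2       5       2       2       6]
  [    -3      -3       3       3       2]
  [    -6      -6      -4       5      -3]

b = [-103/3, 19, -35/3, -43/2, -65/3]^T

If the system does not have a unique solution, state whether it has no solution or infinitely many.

x_1 = 3, x_2 = 0, x_3 = -1/2, x_4 = -7/3, x_5 = -2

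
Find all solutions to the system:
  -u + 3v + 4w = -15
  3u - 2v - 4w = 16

Row-reduce:
R1 ← R1 / (-1).
R2 ← R2 − 3·R1.
R2 ← R2 / (7).
R1 ← R1 + 3·R2.
Rank is 2 with 3 unknowns, leaving w free.

infinitely many solutions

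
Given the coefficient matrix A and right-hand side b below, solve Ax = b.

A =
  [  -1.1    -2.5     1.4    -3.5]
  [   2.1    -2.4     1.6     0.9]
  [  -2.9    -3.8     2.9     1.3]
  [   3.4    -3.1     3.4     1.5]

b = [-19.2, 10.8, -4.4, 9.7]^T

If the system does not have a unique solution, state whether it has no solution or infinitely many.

x_1 = 3, x_2 = -4, x_3 = -6, x_4 = 5

Row-reduce the augmented matrix:
R1 ← R1 / (-11/10).
R2 ← R2 − 21/10·R1.
R3 ← R3 + 29/10·R1.
R4 ← R4 − 17/5·R1.
R2 ← R2 / (-789/110).
R1 ← R1 − 25/11·R2.
R3 ← R3 − 307/110·R2.
R4 ← R4 + 1191/110·R2.
R3 ← R3 / (6877/7890).
R1 ← R1 − 64/789·R3.
R2 ← R2 + 470/789·R3.
R4 ← R4 − 336/263·R3.
R4 ← R4 / (-874987/68770).
R1 ← R1 − 3985/6877·R4.
R2 ← R2 − 44448/6877·R4.
R3 ← R3 − 65310/6877·R4.
Reading off the reduced rows gives x_1 = 3, x_2 = -4, x_3 = -6, x_4 = 5.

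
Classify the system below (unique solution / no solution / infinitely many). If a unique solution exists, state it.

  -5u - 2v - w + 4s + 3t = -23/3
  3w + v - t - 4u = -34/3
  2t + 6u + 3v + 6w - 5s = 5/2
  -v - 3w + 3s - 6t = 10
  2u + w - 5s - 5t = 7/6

Row-reduce the augmented matrix:
R1 ← R1 / (-5).
R2 ← R2 + 4·R1.
R3 ← R3 − 6·R1.
R5 ← R5 − 2·R1.
R2 ← R2 / (13/5).
R1 ← R1 − 2/5·R2.
R3 ← R3 − 3/5·R2.
R4 ← R4 + 1·R2.
R5 ← R5 + 4/5·R2.
R3 ← R3 / (51/13).
R1 ← R1 + 5/13·R3.
R2 ← R2 − 19/13·R3.
R4 ← R4 + 20/13·R3.
R5 ← R5 − 23/13·R3.
R4 ← R4 / (101/51).
R1 ← R1 + 13/51·R4.
R2 ← R2 + 73/51·R4.
R3 ← R3 − 7/51·R4.
R5 ← R5 + 236/51·R4.
R5 ← R5 / (-1914/101).
R1 ← R1 + 7/101·R5.
R2 ← R2 + 723/101·R5.
R3 ← R3 − 198/101·R5.
R4 ← R4 + 245/101·R5.
Reading off the reduced rows gives u = 5/2, v = -1/2, w = -1/2, s = 4/3, t = -2/3.

u = 5/2, v = -1/2, w = -1/2, s = 4/3, t = -2/3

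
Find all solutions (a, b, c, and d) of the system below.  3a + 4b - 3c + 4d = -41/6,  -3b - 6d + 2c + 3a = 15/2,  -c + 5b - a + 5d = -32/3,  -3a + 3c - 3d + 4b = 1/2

a = -1, b = -1/2, c = -5/2, d = -7/3

Row-reduce the augmented matrix:
R1 ← R1 / (3).
R2 ← R2 − 3·R1.
R3 ← R3 + 1·R1.
R4 ← R4 + 3·R1.
R2 ← R2 / (-7).
R1 ← R1 − 4/3·R2.
R3 ← R3 − 19/3·R2.
R4 ← R4 − 8·R2.
R3 ← R3 / (53/21).
R1 ← R1 + 1/21·R3.
R2 ← R2 + 5/7·R3.
R4 ← R4 − 40/7·R3.
R4 ← R4 / (-227/53).
R1 ← R1 + 33/53·R4.
R2 ← R2 − 35/53·R4.
R3 ← R3 + 57/53·R4.
Reading off the reduced rows gives a = -1, b = -1/2, c = -5/2, d = -7/3.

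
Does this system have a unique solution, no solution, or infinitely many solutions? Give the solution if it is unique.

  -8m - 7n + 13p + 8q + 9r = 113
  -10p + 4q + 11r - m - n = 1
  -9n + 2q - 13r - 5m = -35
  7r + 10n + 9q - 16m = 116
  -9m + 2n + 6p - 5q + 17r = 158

Row-reduce the augmented matrix:
R1 ← R1 / (-8).
R2 ← R2 + 1·R1.
R3 ← R3 + 5·R1.
R4 ← R4 + 16·R1.
R5 ← R5 + 9·R1.
R2 ← R2 / (-1/8).
R1 ← R1 − 7/8·R2.
R3 ← R3 + 37/8·R2.
R4 ← R4 − 24·R2.
R5 ← R5 − 79/8·R2.
R3 ← R3 / (422).
R1 ← R1 + 83·R3.
R2 ← R2 − 93·R3.
R4 ← R4 + 2258·R3.
R5 ← R5 + 927·R3.
R4 ← R4 / (-8647/211).
R1 ← R1 + 511/211·R4.
R2 ← R2 − 237/211·R4.
R3 ← R3 + 57/211·R4.
R5 ← R5 + 5786/211·R4.
R5 ← R5 / (492947/8647).
R1 ← R1 − 21625/8647·R5.
R2 ← R2 − 8432/8647·R5.
R3 ← R3 − 1803/8647·R5.
R4 ← R4 − 35801/8647·R5.
Reading off the reduced rows gives m = -6, n = 1, p = 4, q = -2, r = 4.

m = -6, n = 1, p = 4, q = -2, r = 4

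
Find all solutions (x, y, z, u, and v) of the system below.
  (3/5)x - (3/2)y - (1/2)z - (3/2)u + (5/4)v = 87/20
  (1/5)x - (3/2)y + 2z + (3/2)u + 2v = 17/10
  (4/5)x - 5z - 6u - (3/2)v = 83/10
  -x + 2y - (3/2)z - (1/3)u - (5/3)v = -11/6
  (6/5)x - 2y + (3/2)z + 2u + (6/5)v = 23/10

no solution

Row-reduce:
R1 ← R1 / (3/5).
R2 ← R2 − 1/5·R1.
R3 ← R3 − 4/5·R1.
R4 ← R4 + 1·R1.
R5 ← R5 − 6/5·R1.
R2 ← R2 / (-1).
R1 ← R1 + 5/2·R2.
R3 ← R3 − 2·R2.
R4 ← R4 + 1/2·R2.
R5 ← R5 − 1·R2.
Swap R3 and R4.
R3 ← R3 / (-41/12).
R1 ← R1 + 25/4·R3.
R2 ← R2 + 13/6·R3.
R5 ← R5 − 14/3·R3.
Swap R4 and R5.
R4 ← R4 / (217/123).
R1 ← R1 + 20/41·R4.
R2 ← R2 − 53/123·R4.
R3 ← R3 − 46/41·R4.
Row 5 reduces to 0 = 3, a contradiction. The system is inconsistent.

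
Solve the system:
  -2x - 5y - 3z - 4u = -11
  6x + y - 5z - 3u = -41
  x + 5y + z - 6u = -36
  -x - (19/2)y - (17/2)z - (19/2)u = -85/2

infinitely many solutions

Row-reduce:
R1 ← R1 / (-2).
R2 ← R2 − 6·R1.
R3 ← R3 − 1·R1.
R4 ← R4 + 1·R1.
R2 ← R2 / (-14).
R1 ← R1 − 5/2·R2.
R3 ← R3 − 5/2·R2.
R4 ← R4 + 7·R2.
R3 ← R3 / (-3).
R1 ← R1 + 1·R3.
R2 ← R2 − 1·R3.
Rank is 3 with 4 unknowns, leaving u free.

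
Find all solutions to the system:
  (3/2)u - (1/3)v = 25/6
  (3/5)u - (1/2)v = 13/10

Row-reduce the augmented matrix:
R1 ← R1 / (3/2).
R2 ← R2 − 3/5·R1.
R2 ← R2 / (-11/30).
R1 ← R1 + 2/9·R2.
Reading off the reduced rows gives u = 3, v = 1.

u = 3, v = 1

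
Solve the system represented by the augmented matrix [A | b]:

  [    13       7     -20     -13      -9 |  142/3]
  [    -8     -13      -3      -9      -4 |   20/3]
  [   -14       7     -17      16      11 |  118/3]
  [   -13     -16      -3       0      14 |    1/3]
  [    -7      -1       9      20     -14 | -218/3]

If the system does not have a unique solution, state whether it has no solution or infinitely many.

Row-reduce the augmented matrix:
R1 ← R1 / (13).
R2 ← R2 + 8·R1.
R3 ← R3 + 14·R1.
R4 ← R4 + 13·R1.
R5 ← R5 + 7·R1.
R2 ← R2 / (-113/13).
R1 ← R1 − 7/13·R2.
R3 ← R3 − 189/13·R2.
R4 ← R4 + 9·R2.
R5 ← R5 − 36/13·R2.
R3 ← R3 / (-7248/113).
R1 ← R1 + 281/113·R3.
R2 ← R2 − 199/113·R3.
R4 ← R4 + 808/113·R3.
R5 ← R5 + 751/113·R3.
R4 ← R4 / (6839/906).
R1 ← R1 + 7453/7248·R4.
R2 ← R2 − 8915/7248·R4.
R3 ← R3 − 2987/7248·R4.
R5 ← R5 − 74821/7248·R4.
R5 ← R5 / (-2349549/54712).
R1 ← R1 − 83901/54712·R5.
R2 ← R2 + 109139/54712·R5.
R3 ← R3 + 36819/54712·R5.
R4 ← R4 − 14957/6839·R5.
Reading off the reduced rows gives x_1 = -7/3, x_2 = 3, x_3 = -4/3, x_4 = -3, x_5 = 1.

x_1 = -7/3, x_2 = 3, x_3 = -4/3, x_4 = -3, x_5 = 1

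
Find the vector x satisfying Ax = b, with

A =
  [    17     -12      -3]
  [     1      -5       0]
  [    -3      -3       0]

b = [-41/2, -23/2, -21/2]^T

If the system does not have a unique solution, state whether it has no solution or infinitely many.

x_1 = 1, x_2 = 5/2, x_3 = 5/2

Row-reduce the augmented matrix:
R1 ← R1 / (17).
R2 ← R2 − 1·R1.
R3 ← R3 + 3·R1.
R2 ← R2 / (-73/17).
R1 ← R1 + 12/17·R2.
R3 ← R3 + 87/17·R2.
R3 ← R3 / (-54/73).
R1 ← R1 + 15/73·R3.
R2 ← R2 + 3/73·R3.
Reading off the reduced rows gives x_1 = 1, x_2 = 5/2, x_3 = 5/2.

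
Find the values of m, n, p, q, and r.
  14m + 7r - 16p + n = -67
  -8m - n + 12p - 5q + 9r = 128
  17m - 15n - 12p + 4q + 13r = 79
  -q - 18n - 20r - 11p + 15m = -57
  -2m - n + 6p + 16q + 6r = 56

Row-reduce the augmented matrix:
R1 ← R1 / (14).
R2 ← R2 + 8·R1.
R3 ← R3 − 17·R1.
R4 ← R4 − 15·R1.
R5 ← R5 + 2·R1.
R2 ← R2 / (-3/7).
R1 ← R1 − 1/14·R2.
R3 ← R3 + 227/14·R2.
R4 ← R4 + 267/14·R2.
R5 ← R5 + 6/7·R2.
R3 ← R3 / (-302/3).
R1 ← R1 + 2/3·R3.
R2 ← R2 + 20/3·R3.
R4 ← R4 + 121·R3.
R5 ← R5 + 2·R3.
R4 ← R4 / (-6453/604).
R1 ← R1 + 319/151·R4.
R2 ← R2 + 170/151·R4.
R3 ← R3 + 1159/604·R4.
R5 ← R5 − 6693/302·R4.
R5 ← R5 / (-110317/2151).
R1 ← R1 − 63850/6453·R5.
R2 ← R2 − 26279/6453·R5.
R3 ← R3 − 54688/6453·R5.
R4 ← R4 − 12220/6453·R5.
Reading off the reduced rows gives m = 0, n = -6, p = 6, q = -1, r = 5.

m = 0, n = -6, p = 6, q = -1, r = 5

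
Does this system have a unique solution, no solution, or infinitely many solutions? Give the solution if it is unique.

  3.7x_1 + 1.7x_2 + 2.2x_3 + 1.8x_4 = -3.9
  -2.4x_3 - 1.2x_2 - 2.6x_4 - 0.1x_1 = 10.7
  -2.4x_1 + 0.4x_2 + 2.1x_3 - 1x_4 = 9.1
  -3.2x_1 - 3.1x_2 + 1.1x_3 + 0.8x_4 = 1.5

x_1 = 1, x_2 = -2, x_3 = 3, x_4 = -6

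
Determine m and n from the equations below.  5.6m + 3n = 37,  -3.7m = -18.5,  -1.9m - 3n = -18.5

m = 5, n = 3

Row-reduce the augmented matrix:
R1 ← R1 / (28/5).
R2 ← R2 + 37/10·R1.
R3 ← R3 + 19/10·R1.
R2 ← R2 / (111/56).
R1 ← R1 − 15/28·R2.
R3 ← R3 + 111/56·R2.
R3 reduces to 0 = 0, so the extra equation is consistent.
Reading off the reduced rows gives m = 5, n = 3.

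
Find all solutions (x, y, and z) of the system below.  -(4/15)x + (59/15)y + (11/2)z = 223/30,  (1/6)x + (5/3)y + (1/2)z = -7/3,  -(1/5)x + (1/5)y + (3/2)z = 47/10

Row-reduce:
R1 ← R1 / (-4/15).
R2 ← R2 − 1/6·R1.
R3 ← R3 + 1/5·R1.
R2 ← R2 / (33/8).
R1 ← R1 + 59/4·R2.
R3 ← R3 + 11/4·R2.
Row 3 reduces to 0 = 2/3, a contradiction. The system is inconsistent.

no solution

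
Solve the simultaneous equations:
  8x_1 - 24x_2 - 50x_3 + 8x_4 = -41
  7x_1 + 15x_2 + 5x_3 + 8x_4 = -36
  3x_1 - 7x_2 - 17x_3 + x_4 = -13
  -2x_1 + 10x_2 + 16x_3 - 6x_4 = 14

no solution

Row-reduce:
R1 ← R1 / (8).
R2 ← R2 − 7·R1.
R3 ← R3 − 3·R1.
R4 ← R4 + 2·R1.
R2 ← R2 / (36).
R1 ← R1 + 3·R2.
R3 ← R3 − 2·R2.
R4 ← R4 − 4·R2.
R3 ← R3 / (-23/24).
R1 ← R1 + 35/16·R3.
R2 ← R2 − 65/48·R3.
R4 ← R4 + 23/12·R3.
Row 4 reduces to 0 = -1, a contradiction. The system is inconsistent.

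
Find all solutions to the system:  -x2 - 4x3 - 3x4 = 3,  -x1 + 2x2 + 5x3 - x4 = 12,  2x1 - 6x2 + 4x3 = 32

infinitely many solutions

Row-reduce:
Swap R1 and R2.
R1 ← R1 / (-1).
R3 ← R3 − 2·R1.
R2 ← R2 / (-1).
R1 ← R1 + 2·R2.
R3 ← R3 + 2·R2.
R3 ← R3 / (22).
R1 ← R1 − 3·R3.
R2 ← R2 − 4·R3.
Rank is 3 with 4 unknowns, leaving x4 free.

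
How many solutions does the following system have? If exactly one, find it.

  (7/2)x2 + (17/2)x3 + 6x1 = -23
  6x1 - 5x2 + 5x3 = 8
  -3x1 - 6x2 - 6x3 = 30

no solution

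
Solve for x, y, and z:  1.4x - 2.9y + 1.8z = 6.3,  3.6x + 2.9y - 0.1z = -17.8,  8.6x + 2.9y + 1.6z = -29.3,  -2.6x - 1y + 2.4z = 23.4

Row-reduce the augmented matrix:
R1 ← R1 / (7/5).
R2 ← R2 − 18/5·R1.
R3 ← R3 − 43/5·R1.
R4 ← R4 + 13/5·R1.
R2 ← R2 / (145/14).
R1 ← R1 + 29/14·R2.
R3 ← R3 − 145/7·R2.
R4 ← R4 + 447/70·R2.
Swap R3 and R4.
R3 ← R3 / (20499/7250).
R1 ← R1 − 17/50·R3.
R2 ← R2 + 331/725·R3.
R4 reduces to 0 = 0, so the extra equation is consistent.
Reading off the reduced rows gives x = -4, y = -1, z = 5.

x = -4, y = -1, z = 5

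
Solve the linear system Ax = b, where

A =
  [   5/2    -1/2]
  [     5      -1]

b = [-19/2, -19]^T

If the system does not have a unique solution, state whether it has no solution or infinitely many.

Row-reduce:
R1 ← R1 / (5/2).
R2 ← R2 − 5·R1.
Rank is 1 with 2 unknowns, leaving x_2 free.

infinitely many solutions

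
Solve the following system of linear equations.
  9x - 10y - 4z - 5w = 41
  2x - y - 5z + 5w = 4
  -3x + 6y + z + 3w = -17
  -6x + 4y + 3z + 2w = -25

Row-reduce:
R1 ← R1 / (9).
R2 ← R2 − 2·R1.
R3 ← R3 + 3·R1.
R4 ← R4 + 6·R1.
R2 ← R2 / (11/9).
R1 ← R1 + 10/9·R2.
R3 ← R3 − 8/3·R2.
R4 ← R4 + 8/3·R2.
R3 ← R3 / (95/11).
R1 ← R1 + 46/11·R3.
R2 ← R2 + 37/11·R3.
R4 ← R4 + 95/11·R3.
Row 4 reduces to 0 = -1, a contradiction. The system is inconsistent.

no solution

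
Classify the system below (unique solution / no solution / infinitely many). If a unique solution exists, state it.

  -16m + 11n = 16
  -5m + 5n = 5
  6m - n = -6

m = -1, n = 0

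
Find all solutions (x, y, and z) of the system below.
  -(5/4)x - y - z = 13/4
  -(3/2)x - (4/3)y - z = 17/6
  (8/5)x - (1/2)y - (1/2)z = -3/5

Row-reduce the augmented matrix:
R1 ← R1 / (-5/4).
R2 ← R2 + 3/2·R1.
R3 ← R3 − 8/5·R1.
R2 ← R2 / (-2/15).
R1 ← R1 − 4/5·R2.
R3 ← R3 + 89/50·R2.
R3 ← R3 / (-89/20).
R1 ← R1 − 2·R3.
R2 ← R2 + 3/2·R3.
Reading off the reduced rows gives x = -1, y = 2, z = -4.

x = -1, y = 2, z = -4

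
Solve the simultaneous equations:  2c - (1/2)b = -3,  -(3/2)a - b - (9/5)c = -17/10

infinitely many solutions

Row-reduce:
Swap R1 and R2.
R1 ← R1 / (-3/2).
R2 ← R2 / (-1/2).
R1 ← R1 − 2/3·R2.
Rank is 2 with 3 unknowns, leaving c free.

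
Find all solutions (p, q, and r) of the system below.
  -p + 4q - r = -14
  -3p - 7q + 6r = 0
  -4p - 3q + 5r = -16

no solution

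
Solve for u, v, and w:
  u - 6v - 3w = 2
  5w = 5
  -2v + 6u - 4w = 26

u = 5, v = 0, w = 1

Row-reduce the augmented matrix:
R3 ← R3 − 6·R1.
Swap R2 and R3.
R2 ← R2 / (34).
R1 ← R1 + 6·R2.
R3 ← R3 / (5).
R1 ← R1 + 9/17·R3.
R2 ← R2 − 7/17·R3.
Reading off the reduced rows gives u = 5, v = 0, w = 1.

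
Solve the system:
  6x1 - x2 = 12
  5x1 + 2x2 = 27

x1 = 3, x2 = 6

Row-reduce the augmented matrix:
R1 ← R1 / (6).
R2 ← R2 − 5·R1.
R2 ← R2 / (17/6).
R1 ← R1 + 1/6·R2.
Reading off the reduced rows gives x1 = 3, x2 = 6.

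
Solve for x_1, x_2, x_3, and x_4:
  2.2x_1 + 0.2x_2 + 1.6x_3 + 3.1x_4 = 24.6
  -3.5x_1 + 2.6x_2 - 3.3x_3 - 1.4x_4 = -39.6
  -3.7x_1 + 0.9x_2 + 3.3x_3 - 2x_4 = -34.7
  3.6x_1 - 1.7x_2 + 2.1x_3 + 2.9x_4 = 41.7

x_1 = 6, x_2 = -5, x_3 = 0, x_4 = 4

Row-reduce the augmented matrix:
R1 ← R1 / (11/5).
R2 ← R2 + 7/2·R1.
R3 ← R3 + 37/10·R1.
R4 ← R4 − 18/5·R1.
R2 ← R2 / (321/110).
R1 ← R1 − 1/11·R2.
R3 ← R3 − 68/55·R2.
R4 ← R4 + 223/110·R2.
R3 ← R3 / (20257/3210).
R1 ← R1 − 241/321·R3.
R2 ← R2 + 83/321·R3.
R4 ← R4 + 1673/1605·R3.
R4 ← R4 / (228701/405140).
R1 ← R1 − 44353/40514·R4.
R2 ← R2 − 25942/20257·R4.
R3 ← R3 − 11025/40514·R4.
Reading off the reduced rows gives x_1 = 6, x_2 = -5, x_3 = 0, x_4 = 4.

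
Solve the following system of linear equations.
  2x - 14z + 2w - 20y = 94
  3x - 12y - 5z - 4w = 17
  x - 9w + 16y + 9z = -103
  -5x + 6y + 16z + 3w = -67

x = 3, y = -1, z = -4, w = 6

Row-reduce the augmented matrix:
R1 ← R1 / (2).
R2 ← R2 − 3·R1.
R3 ← R3 − 1·R1.
R4 ← R4 + 5·R1.
R2 ← R2 / (18).
R1 ← R1 + 10·R2.
R3 ← R3 − 26·R2.
R4 ← R4 + 44·R2.
R3 ← R3 / (-64/9).
R1 ← R1 − 17/9·R3.
R2 ← R2 − 8/9·R3.
R4 ← R4 − 181/9·R3.
R4 ← R4 / (-563/64).
R1 ← R1 + 183/64·R4.
R2 ← R2 + 3/8·R4.
R3 ← R3 + 1/64·R4.
Reading off the reduced rows gives x = 3, y = -1, z = -4, w = 6.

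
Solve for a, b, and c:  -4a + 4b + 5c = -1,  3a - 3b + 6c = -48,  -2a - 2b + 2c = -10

a = -3, b = 3, c = -5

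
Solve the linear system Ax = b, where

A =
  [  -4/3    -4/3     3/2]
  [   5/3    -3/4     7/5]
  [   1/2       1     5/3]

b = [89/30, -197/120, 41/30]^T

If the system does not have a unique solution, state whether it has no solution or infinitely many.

x_1 = -8/5, x_2 = 1/2, x_3 = 1

Row-reduce the augmented matrix:
R1 ← R1 / (-4/3).
R2 ← R2 − 5/3·R1.
R3 ← R3 − 1/2·R1.
R2 ← R2 / (-29/12).
R1 ← R1 − 1·R2.
R3 ← R3 − 1/2·R2.
R3 ← R3 / (20231/6960).
R1 ← R1 − 267/1160·R3.
R2 ← R2 + 393/290·R3.
Reading off the reduced rows gives x_1 = -8/5, x_2 = 1/2, x_3 = 1.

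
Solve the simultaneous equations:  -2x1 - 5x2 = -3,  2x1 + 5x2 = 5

no solution

Row-reduce:
R1 ← R1 / (-2).
R2 ← R2 − 2·R1.
Row 2 reduces to 0 = 2, a contradiction. The system is inconsistent.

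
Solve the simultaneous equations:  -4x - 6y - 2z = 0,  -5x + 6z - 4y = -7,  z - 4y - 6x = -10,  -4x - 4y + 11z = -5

Row-reduce:
R1 ← R1 / (-4).
R2 ← R2 + 5·R1.
R3 ← R3 + 6·R1.
R4 ← R4 + 4·R1.
R2 ← R2 / (7/2).
R1 ← R1 − 3/2·R2.
R3 ← R3 − 5·R2.
R4 ← R4 − 2·R2.
R3 ← R3 / (-57/7).
R1 ← R1 + 22/7·R3.
R2 ← R2 − 17/7·R3.
R4 ← R4 − 57/7·R3.
Row 4 reduces to 0 = -1, a contradiction. The system is inconsistent.

no solution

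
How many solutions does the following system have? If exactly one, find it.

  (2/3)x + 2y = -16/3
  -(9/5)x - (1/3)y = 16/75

x = 2/5, y = -14/5

Row-reduce the augmented matrix:
R1 ← R1 / (2/3).
R2 ← R2 + 9/5·R1.
R2 ← R2 / (76/15).
R1 ← R1 − 3·R2.
Reading off the reduced rows gives x = 2/5, y = -14/5.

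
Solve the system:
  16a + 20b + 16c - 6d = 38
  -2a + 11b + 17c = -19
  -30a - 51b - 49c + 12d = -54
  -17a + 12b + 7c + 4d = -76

no solution

Row-reduce:
R1 ← R1 / (16).
R2 ← R2 + 2·R1.
R3 ← R3 + 30·R1.
R4 ← R4 + 17·R1.
R2 ← R2 / (27/2).
R1 ← R1 − 5/4·R2.
R3 ← R3 + 27/2·R2.
R4 ← R4 − 133/4·R2.
Swap R3 and R4.
R3 ← R3 / (-1231/54).
R1 ← R1 + 41/54·R3.
R2 ← R2 − 38/27·R3.
Row 4 reduces to 0 = 3, a contradiction. The system is inconsistent.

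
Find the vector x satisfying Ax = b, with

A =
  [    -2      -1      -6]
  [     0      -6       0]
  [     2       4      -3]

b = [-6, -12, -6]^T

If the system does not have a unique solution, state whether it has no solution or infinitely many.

x_1 = -4, x_2 = 2, x_3 = 2

Row-reduce the augmented matrix:
R1 ← R1 / (-2).
R3 ← R3 − 2·R1.
R2 ← R2 / (-6).
R1 ← R1 − 1/2·R2.
R3 ← R3 − 3·R2.
R3 ← R3 / (-9).
R1 ← R1 − 3·R3.
Reading off the reduced rows gives x_1 = -4, x_2 = 2, x_3 = 2.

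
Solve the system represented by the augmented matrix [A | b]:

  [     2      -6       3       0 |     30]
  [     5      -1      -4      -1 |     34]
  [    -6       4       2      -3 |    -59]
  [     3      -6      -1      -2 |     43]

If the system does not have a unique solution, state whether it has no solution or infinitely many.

Row-reduce the augmented matrix:
R1 ← R1 / (2).
R2 ← R2 − 5·R1.
R3 ← R3 + 6·R1.
R4 ← R4 − 3·R1.
R2 ← R2 / (14).
R1 ← R1 + 3·R2.
R3 ← R3 + 14·R2.
R4 ← R4 − 3·R2.
R3 ← R3 / (-1/2).
R1 ← R1 + 27/28·R3.
R2 ← R2 + 23/28·R3.
R4 ← R4 + 85/28·R3.
R4 ← R4 / (45/2).
R1 ← R1 − 15/2·R4.
R2 ← R2 − 13/2·R4.
R3 ← R3 − 8·R4.
Reading off the reduced rows gives x_1 = 3, x_2 = -6, x_3 = -4, x_4 = 3.

x_1 = 3, x_2 = -6, x_3 = -4, x_4 = 3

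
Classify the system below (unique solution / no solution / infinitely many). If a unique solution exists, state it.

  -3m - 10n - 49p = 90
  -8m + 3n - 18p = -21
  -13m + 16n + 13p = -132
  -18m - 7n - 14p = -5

Row-reduce the augmented matrix:
R1 ← R1 / (-3).
R2 ← R2 + 8·R1.
R3 ← R3 + 13·R1.
R4 ← R4 + 18·R1.
R2 ← R2 / (89/3).
R1 ← R1 − 10/3·R2.
R3 ← R3 − 178/3·R2.
R4 ← R4 − 53·R2.
Swap R3 and R4.
R3 ← R3 / (7006/89).
R1 ← R1 − 327/89·R3.
R2 ← R2 − 338/89·R3.
R4 reduces to 0 = 0, so the extra equation is consistent.
Reading off the reduced rows gives m = 3, n = -5, p = -1.

m = 3, n = -5, p = -1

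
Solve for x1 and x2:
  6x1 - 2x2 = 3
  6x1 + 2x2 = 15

Row-reduce the augmented matrix:
R1 ← R1 / (6).
R2 ← R2 − 6·R1.
R2 ← R2 / (4).
R1 ← R1 + 1/3·R2.
Reading off the reduced rows gives x1 = 3/2, x2 = 3.

x1 = 3/2, x2 = 3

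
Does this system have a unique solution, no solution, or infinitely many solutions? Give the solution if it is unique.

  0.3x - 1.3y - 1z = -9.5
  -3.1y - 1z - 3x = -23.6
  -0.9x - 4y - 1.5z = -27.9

x = 1, y = 6, z = 2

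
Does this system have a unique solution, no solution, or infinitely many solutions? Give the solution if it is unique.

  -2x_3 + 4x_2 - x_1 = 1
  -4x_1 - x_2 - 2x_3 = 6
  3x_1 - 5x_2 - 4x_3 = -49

x_1 = -5, x_2 = 2, x_3 = 6

Row-reduce the augmented matrix:
R1 ← R1 / (-1).
R2 ← R2 + 4·R1.
R3 ← R3 − 3·R1.
R2 ← R2 / (-17).
R1 ← R1 + 4·R2.
R3 ← R3 − 7·R2.
R3 ← R3 / (-128/17).
R1 ← R1 − 10/17·R3.
R2 ← R2 + 6/17·R3.
Reading off the reduced rows gives x_1 = -5, x_2 = 2, x_3 = 6.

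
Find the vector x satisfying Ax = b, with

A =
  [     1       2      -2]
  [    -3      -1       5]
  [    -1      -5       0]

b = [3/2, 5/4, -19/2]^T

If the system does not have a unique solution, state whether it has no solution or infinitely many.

x_1 = 2, x_2 = 3/2, x_3 = 7/4

Row-reduce the augmented matrix:
R2 ← R2 + 3·R1.
R3 ← R3 + 1·R1.
R2 ← R2 / (5).
R1 ← R1 − 2·R2.
R3 ← R3 + 3·R2.
R3 ← R3 / (-13/5).
R1 ← R1 + 8/5·R3.
R2 ← R2 + 1/5·R3.
Reading off the reduced rows gives x_1 = 2, x_2 = 3/2, x_3 = 7/4.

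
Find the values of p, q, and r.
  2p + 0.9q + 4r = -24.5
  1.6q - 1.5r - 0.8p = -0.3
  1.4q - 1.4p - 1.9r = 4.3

p = -4, q = -5, r = -3

Row-reduce the augmented matrix:
R1 ← R1 / (2).
R2 ← R2 + 4/5·R1.
R3 ← R3 + 7/5·R1.
R2 ← R2 / (49/25).
R1 ← R1 − 9/20·R2.
R3 ← R3 − 203/100·R2.
R3 ← R3 / (223/280).
R1 ← R1 − 775/392·R3.
R2 ← R2 − 5/98·R3.
Reading off the reduced rows gives p = -4, q = -5, r = -3.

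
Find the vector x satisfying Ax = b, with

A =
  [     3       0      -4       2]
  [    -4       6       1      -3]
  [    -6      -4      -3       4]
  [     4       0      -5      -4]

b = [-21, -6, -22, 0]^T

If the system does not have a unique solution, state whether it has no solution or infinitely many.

x_1 = 1, x_2 = -3, x_3 = 4, x_4 = -4

Row-reduce the augmented matrix:
R1 ← R1 / (3).
R2 ← R2 + 4·R1.
R3 ← R3 + 6·R1.
R4 ← R4 − 4·R1.
R2 ← R2 / (6).
R3 ← R3 + 4·R2.
R3 ← R3 / (-125/9).
R1 ← R1 + 4/3·R3.
R2 ← R2 + 13/18·R3.
R4 ← R4 − 1/3·R3.
R4 ← R4 / (-162/25).
R1 ← R1 + 2/25·R4.
R2 ← R2 + 23/50·R4.
R3 ← R3 + 14/25·R4.
Reading off the reduced rows gives x_1 = 1, x_2 = -3, x_3 = 4, x_4 = -4.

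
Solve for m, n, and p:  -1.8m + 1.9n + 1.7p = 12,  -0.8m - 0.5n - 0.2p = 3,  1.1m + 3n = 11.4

m = -6, n = 6, p = -6

Row-reduce the augmented matrix:
R1 ← R1 / (-9/5).
R2 ← R2 + 4/5·R1.
R3 ← R3 − 11/10·R1.
R2 ← R2 / (-121/90).
R1 ← R1 + 19/18·R2.
R3 ← R3 − 749/180·R2.
R3 ← R3 / (-4643/2420).
R1 ← R1 + 47/242·R3.
R2 ← R2 − 86/121·R3.
Reading off the reduced rows gives m = -6, n = 6, p = -6.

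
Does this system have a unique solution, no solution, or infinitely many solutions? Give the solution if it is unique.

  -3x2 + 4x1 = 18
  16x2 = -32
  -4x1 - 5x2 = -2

x1 = 3, x2 = -2

Row-reduce the augmented matrix:
R1 ← R1 / (4).
R3 ← R3 + 4·R1.
R2 ← R2 / (16).
R1 ← R1 + 3/4·R2.
R3 ← R3 + 8·R2.
R3 reduces to 0 = 0, so the extra equation is consistent.
Reading off the reduced rows gives x1 = 3, x2 = -2.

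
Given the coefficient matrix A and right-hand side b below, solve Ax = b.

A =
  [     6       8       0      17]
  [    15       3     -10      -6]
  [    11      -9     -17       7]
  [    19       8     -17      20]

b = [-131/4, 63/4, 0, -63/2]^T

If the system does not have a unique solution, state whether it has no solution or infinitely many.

x_1 = 1/2, x_2 = -3/4, x_3 = 0, x_4 = -7/4

Row-reduce the augmented matrix:
R1 ← R1 / (6).
R2 ← R2 − 15·R1.
R3 ← R3 − 11·R1.
R4 ← R4 − 19·R1.
R2 ← R2 / (-17).
R1 ← R1 − 4/3·R2.
R3 ← R3 + 71/3·R2.
R4 ← R4 + 52/3·R2.
R3 ← R3 / (-157/51).
R1 ← R1 + 40/51·R3.
R2 ← R2 − 10/17·R3.
R4 ← R4 + 347/51·R3.
R4 ← R4 / (-25183/314).
R1 ← R1 + 3773/314·R4.
R2 ← R2 − 3497/314·R4.
R3 ← R3 + 2211/157·R4.
Reading off the reduced rows gives x_1 = 1/2, x_2 = -3/4, x_3 = 0, x_4 = -7/4.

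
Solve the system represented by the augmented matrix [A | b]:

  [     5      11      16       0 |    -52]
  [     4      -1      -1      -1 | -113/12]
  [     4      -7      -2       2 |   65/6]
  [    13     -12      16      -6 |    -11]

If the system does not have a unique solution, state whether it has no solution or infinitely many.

x_1 = -3, x_2 = -3, x_3 = -1/4, x_4 = 2/3

Row-reduce the augmented matrix:
R1 ← R1 / (5).
R2 ← R2 − 4·R1.
R3 ← R3 − 4·R1.
R4 ← R4 − 13·R1.
R2 ← R2 / (-49/5).
R1 ← R1 − 11/5·R2.
R3 ← R3 + 79/5·R2.
R4 ← R4 + 203/5·R2.
R3 ← R3 / (365/49).
R1 ← R1 − 5/49·R3.
R2 ← R2 − 69/49·R3.
R4 ← R4 − 221/7·R3.
R4 ← R4 / (-6266/365).
R1 ← R1 + 20/73·R4.
R2 ← R2 + 212/365·R4.
R3 ← R3 − 177/365·R4.
Reading off the reduced rows gives x_1 = -3, x_2 = -3, x_3 = -1/4, x_4 = 2/3.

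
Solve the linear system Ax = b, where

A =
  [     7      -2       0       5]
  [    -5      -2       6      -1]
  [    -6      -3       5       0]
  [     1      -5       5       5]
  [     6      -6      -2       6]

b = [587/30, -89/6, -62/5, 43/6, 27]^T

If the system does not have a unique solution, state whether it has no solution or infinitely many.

x_1 = 3/2, x_2 = -6/5, x_3 = -7/5, x_4 = 4/3

Row-reduce the augmented matrix:
R1 ← R1 / (7).
R2 ← R2 + 5·R1.
R3 ← R3 + 6·R1.
R4 ← R4 − 1·R1.
R5 ← R5 − 6·R1.
R2 ← R2 / (-24/7).
R1 ← R1 + 2/7·R2.
R3 ← R3 + 33/7·R2.
R4 ← R4 + 33/7·R2.
R5 ← R5 + 30/7·R2.
R3 ← R3 / (-13/4).
R1 ← R1 + 1/2·R3.
R2 ← R2 + 7/4·R3.
R4 ← R4 + 13/4·R3.
R5 ← R5 + 19/2·R3.
Swap R4 and R5.
R4 ← R4 / (-48/13).
R1 ← R1 − 5/13·R4.
R2 ← R2 + 15/13·R4.
R3 ← R3 + 3/13·R4.
R5 reduces to 0 = 0, so the extra equation is consistent.
Reading off the reduced rows gives x_1 = 3/2, x_2 = -6/5, x_3 = -7/5, x_4 = 4/3.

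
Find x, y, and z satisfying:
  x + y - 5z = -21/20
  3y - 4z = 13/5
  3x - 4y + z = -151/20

Row-reduce the augmented matrix:
R3 ← R3 − 3·R1.
R2 ← R2 / (3).
R1 ← R1 − 1·R2.
R3 ← R3 + 7·R2.
R3 ← R3 / (20/3).
R1 ← R1 + 11/3·R3.
R2 ← R2 + 4/3·R3.
Reading off the reduced rows gives x = -1, y = 6/5, z = 1/4.

x = -1, y = 6/5, z = 1/4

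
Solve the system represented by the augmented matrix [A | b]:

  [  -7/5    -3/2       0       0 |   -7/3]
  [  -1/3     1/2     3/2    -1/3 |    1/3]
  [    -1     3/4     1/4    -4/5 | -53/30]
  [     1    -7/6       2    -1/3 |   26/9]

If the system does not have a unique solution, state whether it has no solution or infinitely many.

x_1 = 5/3, x_2 = 0, x_3 = 2/3, x_4 = 1/3

Row-reduce the augmented matrix:
R1 ← R1 / (-7/5).
R2 ← R2 + 1/3·R1.
R3 ← R3 + 1·R1.
R4 ← R4 − 1·R1.
R2 ← R2 / (6/7).
R1 ← R1 − 15/14·R2.
R3 ← R3 − 51/28·R2.
R4 ← R4 + 47/21·R2.
R3 ← R3 / (-47/16).
R1 ← R1 + 15/8·R3.
R2 ← R2 − 7/4·R3.
R4 ← R4 − 71/12·R3.
R4 ← R4 / (-8809/6345).
R1 ← R1 − 67/141·R4.
R2 ← R2 + 938/2115·R4.
R3 ← R3 − 22/705·R4.
Reading off the reduced rows gives x_1 = 5/3, x_2 = 0, x_3 = 2/3, x_4 = 1/3.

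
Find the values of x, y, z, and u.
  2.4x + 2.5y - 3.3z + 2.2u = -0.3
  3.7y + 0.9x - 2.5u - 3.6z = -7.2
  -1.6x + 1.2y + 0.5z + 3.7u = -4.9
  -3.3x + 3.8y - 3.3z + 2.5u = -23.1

x = 4, y = 0, z = 3, u = 0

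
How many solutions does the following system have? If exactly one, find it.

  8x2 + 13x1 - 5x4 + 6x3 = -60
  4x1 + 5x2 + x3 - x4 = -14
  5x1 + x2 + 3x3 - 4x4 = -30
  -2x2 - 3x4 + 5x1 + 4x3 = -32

infinitely many solutions

Row-reduce:
R1 ← R1 / (13).
R2 ← R2 − 4·R1.
R3 ← R3 − 5·R1.
R4 ← R4 − 5·R1.
R2 ← R2 / (33/13).
R1 ← R1 − 8/13·R2.
R3 ← R3 + 27/13·R2.
R4 ← R4 + 66/13·R2.
R3 ← R3 / (-18/11).
R1 ← R1 + 17/33·R3.
R2 ← R2 − 7/33·R3.
Rank is 3 with 4 unknowns, leaving x3 free.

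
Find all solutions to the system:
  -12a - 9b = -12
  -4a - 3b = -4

infinitely many solutions

Row-reduce:
R1 ← R1 / (-12).
R2 ← R2 + 4·R1.
Rank is 1 with 2 unknowns, leaving b free.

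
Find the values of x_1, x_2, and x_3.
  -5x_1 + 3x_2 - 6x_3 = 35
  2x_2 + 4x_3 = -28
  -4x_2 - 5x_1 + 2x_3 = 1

x_1 = -1, x_2 = -2, x_3 = -6

Row-reduce the augmented matrix:
R1 ← R1 / (-5).
R3 ← R3 + 5·R1.
R2 ← R2 / (2).
R1 ← R1 + 3/5·R2.
R3 ← R3 + 7·R2.
R3 ← R3 / (22).
R1 ← R1 − 12/5·R3.
R2 ← R2 − 2·R3.
Reading off the reduced rows gives x_1 = -1, x_2 = -2, x_3 = -6.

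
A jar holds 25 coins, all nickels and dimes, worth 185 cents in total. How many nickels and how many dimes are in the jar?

nickels: 13, dimes: 12

Let n = nickels, d = dimes.
  n + d = 25
  5n + 10d = 185
Row-reduce the augmented matrix:
R2 ← R2 − 5·R1.
R2 ← R2 / (5).
R1 ← R1 − 1·R2.
Reading off the reduced rows gives n = 13, d = 12.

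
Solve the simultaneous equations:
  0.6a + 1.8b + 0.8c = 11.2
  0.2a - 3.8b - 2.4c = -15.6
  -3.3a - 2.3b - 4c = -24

a = 5, b = 5, c = -1

Row-reduce the augmented matrix:
R1 ← R1 / (3/5).
R2 ← R2 − 1/5·R1.
R3 ← R3 + 33/10·R1.
R2 ← R2 / (-22/5).
R1 ← R1 − 3·R2.
R3 ← R3 − 38/5·R2.
R3 ← R3 / (-694/165).
R1 ← R1 + 16/33·R3.
R2 ← R2 − 20/33·R3.
Reading off the reduced rows gives a = 5, b = 5, c = -1.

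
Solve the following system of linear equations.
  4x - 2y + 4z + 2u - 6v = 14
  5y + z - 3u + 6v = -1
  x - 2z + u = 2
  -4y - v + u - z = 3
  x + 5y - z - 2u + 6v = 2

no solution

Row-reduce:
R1 ← R1 / (4).
R3 ← R3 − 1·R1.
R5 ← R5 − 1·R1.
R2 ← R2 / (5).
R1 ← R1 + 1/2·R2.
R3 ← R3 − 1/2·R2.
R4 ← R4 + 4·R2.
R5 ← R5 − 11/2·R2.
R3 ← R3 / (-31/10).
R1 ← R1 − 11/10·R3.
R2 ← R2 − 1/5·R3.
R4 ← R4 + 1/5·R3.
R5 ← R5 + 31/10·R3.
R4 ← R4 / (-45/31).
R1 ← R1 − 15/31·R4.
R2 ← R2 + 17/31·R4.
R3 ← R3 + 8/31·R4.
Row 5 reduces to 0 = 1, a contradiction. The system is inconsistent.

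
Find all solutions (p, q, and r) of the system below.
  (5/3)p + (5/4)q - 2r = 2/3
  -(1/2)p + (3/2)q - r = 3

Row-reduce:
R1 ← R1 / (5/3).
R2 ← R2 + 1/2·R1.
R2 ← R2 / (15/8).
R1 ← R1 − 3/4·R2.
Rank is 2 with 3 unknowns, leaving r free.

infinitely many solutions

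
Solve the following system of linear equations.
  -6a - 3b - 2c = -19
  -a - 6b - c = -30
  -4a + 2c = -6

Row-reduce the augmented matrix:
R1 ← R1 / (-6).
R2 ← R2 + 1·R1.
R3 ← R3 + 4·R1.
R2 ← R2 / (-11/2).
R1 ← R1 − 1/2·R2.
R3 ← R3 − 2·R2.
R3 ← R3 / (34/11).
R1 ← R1 − 3/11·R3.
R2 ← R2 − 4/33·R3.
Reading off the reduced rows gives a = 1, b = 5, c = -1.

a = 1, b = 5, c = -1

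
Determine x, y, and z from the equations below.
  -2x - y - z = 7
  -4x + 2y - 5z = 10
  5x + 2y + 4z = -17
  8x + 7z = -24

x = -3, y = -1, z = 0

Row-reduce the augmented matrix:
R1 ← R1 / (-2).
R2 ← R2 + 4·R1.
R3 ← R3 − 5·R1.
R4 ← R4 − 8·R1.
R2 ← R2 / (4).
R1 ← R1 − 1/2·R2.
R3 ← R3 + 1/2·R2.
R4 ← R4 + 4·R2.
R3 ← R3 / (9/8).
R1 ← R1 − 7/8·R3.
R2 ← R2 + 3/4·R3.
R4 reduces to 0 = 0, so the extra equation is consistent.
Reading off the reduced rows gives x = -3, y = -1, z = 0.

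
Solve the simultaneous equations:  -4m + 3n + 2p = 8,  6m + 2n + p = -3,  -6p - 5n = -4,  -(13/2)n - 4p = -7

Row-reduce:
R1 ← R1 / (-4).
R2 ← R2 − 6·R1.
R2 ← R2 / (13/2).
R1 ← R1 + 3/4·R2.
R3 ← R3 + 5·R2.
R4 ← R4 + 13/2·R2.
R3 ← R3 / (-38/13).
R1 ← R1 + 1/26·R3.
R2 ← R2 − 8/13·R3.
Row 4 reduces to 0 = 2, a contradiction. The system is inconsistent.

no solution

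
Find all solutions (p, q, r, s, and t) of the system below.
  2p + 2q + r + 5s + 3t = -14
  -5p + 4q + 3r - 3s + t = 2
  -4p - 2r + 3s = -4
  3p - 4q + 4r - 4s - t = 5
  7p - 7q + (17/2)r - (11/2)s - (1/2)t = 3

infinitely many solutions

Row-reduce:
R1 ← R1 / (2).
R2 ← R2 + 5·R1.
R3 ← R3 + 4·R1.
R4 ← R4 − 3·R1.
R5 ← R5 − 7·R1.
R2 ← R2 / (9).
R1 ← R1 − 1·R2.
R3 ← R3 − 4·R2.
R4 ← R4 + 7·R2.
R5 ← R5 + 14·R2.
R3 ← R3 / (-22/9).
R1 ← R1 + 1/9·R3.
R2 ← R2 − 11/18·R3.
R4 ← R4 − 61/9·R3.
R5 ← R5 − 122/9·R3.
R4 ← R4 / (445/22).
R1 ← R1 − 23/22·R4.
R2 ← R2 − 13/4·R4.
R3 ← R3 + 79/22·R4.
R5 ← R5 − 445/11·R4.
Rank is 4 with 5 unknowns, leaving t free.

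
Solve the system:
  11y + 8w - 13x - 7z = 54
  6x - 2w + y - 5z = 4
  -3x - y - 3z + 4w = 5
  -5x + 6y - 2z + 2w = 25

Row-reduce:
R1 ← R1 / (-13).
R2 ← R2 − 6·R1.
R3 ← R3 + 3·R1.
R4 ← R4 + 5·R1.
R2 ← R2 / (79/13).
R1 ← R1 + 11/13·R2.
R3 ← R3 + 46/13·R2.
R4 ← R4 − 23/13·R2.
R3 ← R3 / (-488/79).
R1 ← R1 + 48/79·R3.
R2 ← R2 + 107/79·R3.
R4 ← R4 − 244/79·R3.
Row 4 reduces to 0 = 1/2, a contradiction. The system is inconsistent.

no solution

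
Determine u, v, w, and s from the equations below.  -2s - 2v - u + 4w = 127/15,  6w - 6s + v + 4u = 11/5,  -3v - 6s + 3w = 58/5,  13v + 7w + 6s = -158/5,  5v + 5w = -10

Row-reduce the augmented matrix:
R1 ← R1 / (-1).
R2 ← R2 − 4·R1.
R2 ← R2 / (-7).
R1 ← R1 − 2·R2.
R3 ← R3 + 3·R2.
R4 ← R4 − 13·R2.
R5 ← R5 − 5·R2.
R3 ← R3 / (-45/7).
R1 ← R1 − 16/7·R3.
R2 ← R2 + 22/7·R3.
R4 ← R4 − 335/7·R3.
R5 ← R5 − 145/7·R3.
R4 ← R4 / (-20).
R1 ← R1 + 2·R4.
R2 ← R2 − 2·R4.
R5 ← R5 + 10·R4.
R5 reduces to 0 = 0, so the extra equation is consistent.
Reading off the reduced rows gives u = -1/5, v = -13/5, w = 3/5, s = -1/3.

u = -1/5, v = -13/5, w = 3/5, s = -1/3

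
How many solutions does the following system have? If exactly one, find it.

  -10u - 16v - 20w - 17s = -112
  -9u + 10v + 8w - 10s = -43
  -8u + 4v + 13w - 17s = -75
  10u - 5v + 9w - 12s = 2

u = 5, v = 3, w = -1, s = 2

Row-reduce the augmented matrix:
R1 ← R1 / (-10).
R2 ← R2 + 9·R1.
R3 ← R3 + 8·R1.
R4 ← R4 − 10·R1.
R2 ← R2 / (122/5).
R1 ← R1 − 8/5·R2.
R3 ← R3 − 84/5·R2.
R4 ← R4 + 21·R2.
R3 ← R3 / (677/61).
R1 ← R1 − 18/61·R3.
R2 ← R2 − 65/61·R3.
R4 ← R4 − 694/61·R3.
R4 ← R4 / (-46611/2708).
R1 ← R1 − 2085/1354·R4.
R2 ← R2 − 2421/2708·R4.
R3 ← R3 + 430/677·R4.
Reading off the reduced rows gives u = 5, v = 3, w = -1, s = 2.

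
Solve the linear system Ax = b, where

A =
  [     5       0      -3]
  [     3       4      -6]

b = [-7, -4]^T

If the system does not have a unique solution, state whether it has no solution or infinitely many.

infinitely many solutions

Row-reduce:
R1 ← R1 / (5).
R2 ← R2 − 3·R1.
R2 ← R2 / (4).
Rank is 2 with 3 unknowns, leaving x_3 free.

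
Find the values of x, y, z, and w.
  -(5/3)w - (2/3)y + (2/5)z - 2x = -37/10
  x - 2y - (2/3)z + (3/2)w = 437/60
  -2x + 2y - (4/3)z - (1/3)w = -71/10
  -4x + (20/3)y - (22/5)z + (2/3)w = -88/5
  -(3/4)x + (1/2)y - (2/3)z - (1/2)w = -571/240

x = 7/4, y = -2, z = -1/2, w = 4/5

Row-reduce the augmented matrix:
R1 ← R1 / (-2).
R2 ← R2 − 1·R1.
R3 ← R3 + 2·R1.
R4 ← R4 + 4·R1.
R5 ← R5 + 3/4·R1.
R2 ← R2 / (-7/3).
R1 ← R1 − 1/3·R2.
R3 ← R3 − 8/3·R2.
R4 ← R4 − 8·R2.
R5 ← R5 − 3/4·R2.
R3 ← R3 / (-34/15).
R1 ← R1 + 4/15·R3.
R2 ← R2 − 1/5·R3.
R4 ← R4 + 34/5·R3.
R5 ← R5 + 29/30·R3.
Swap R4 and R5.
R4 ← R4 / (-1583/2856).
R1 ← R1 − 487/714·R4.
R2 ← R2 + 12/119·R4.
R3 ← R3 + 110/119·R4.
R5 reduces to 0 = 0, so the extra equation is consistent.
Reading off the reduced rows gives x = 7/4, y = -2, z = -1/2, w = 4/5.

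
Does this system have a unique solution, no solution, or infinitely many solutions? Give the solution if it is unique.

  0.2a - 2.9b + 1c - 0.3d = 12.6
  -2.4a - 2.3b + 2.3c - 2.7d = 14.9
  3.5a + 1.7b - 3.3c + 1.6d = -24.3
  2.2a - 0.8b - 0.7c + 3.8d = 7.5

Row-reduce the augmented matrix:
R1 ← R1 / (1/5).
R2 ← R2 + 12/5·R1.
R3 ← R3 − 7/2·R1.
R4 ← R4 − 11/5·R1.
R2 ← R2 / (-371/10).
R1 ← R1 + 29/2·R2.
R3 ← R3 − 1049/20·R2.
R4 ← R4 − 311/10·R2.
R3 ← R3 / (-4329/7420).
R1 ← R1 + 437/742·R3.
R2 ← R2 + 143/371·R3.
R4 ← R4 − 533/1855·R3.
R4 ← R4 / (1342/1665).
R1 ← R1 − 13153/4329·R4.
R2 ← R2 − 509/333·R4.
R3 ← R3 − 15260/4329·R4.
Reading off the reduced rows gives a = -4, b = -4, c = 3, d = 4.

a = -4, b = -4, c = 3, d = 4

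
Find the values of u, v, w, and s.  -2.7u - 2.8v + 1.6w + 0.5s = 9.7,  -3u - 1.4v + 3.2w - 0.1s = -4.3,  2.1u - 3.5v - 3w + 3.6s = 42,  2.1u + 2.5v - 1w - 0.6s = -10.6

u = 2, v = -6, w = -2, s = 3

Row-reduce the augmented matrix:
R1 ← R1 / (-27/10).
R2 ← R2 + 3·R1.
R3 ← R3 − 21/10·R1.
R4 ← R4 − 21/10·R1.
R2 ← R2 / (77/45).
R1 ← R1 − 28/27·R2.
R3 ← R3 + 511/90·R2.
R4 ← R4 − 29/90·R2.
R3 ← R3 / (163/55).
R1 ← R1 + 16/11·R3.
R2 ← R2 − 64/77·R3.
R4 ← R4 + 9/385·R3.
R4 ← R4 / (-837/11410).
R1 ← R1 − 539/489·R4.
R2 ← R2 + 2035/2282·R4.
R3 ← R3 − 399/652·R4.
Reading off the reduced rows gives u = 2, v = -6, w = -2, s = 3.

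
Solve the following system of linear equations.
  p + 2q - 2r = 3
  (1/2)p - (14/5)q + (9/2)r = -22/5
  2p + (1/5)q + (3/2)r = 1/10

infinitely many solutions

Row-reduce:
R2 ← R2 − 1/2·R1.
R3 ← R3 − 2·R1.
R2 ← R2 / (-19/5).
R1 ← R1 − 2·R2.
R3 ← R3 + 19/5·R2.
Rank is 2 with 3 unknowns, leaving r free.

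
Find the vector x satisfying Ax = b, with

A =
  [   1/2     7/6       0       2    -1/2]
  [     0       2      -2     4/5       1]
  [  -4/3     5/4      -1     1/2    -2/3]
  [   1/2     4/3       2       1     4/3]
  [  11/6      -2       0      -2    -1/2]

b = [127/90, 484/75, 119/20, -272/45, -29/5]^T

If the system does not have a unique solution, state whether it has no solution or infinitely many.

Row-reduce the augmented matrix:
R1 ← R1 / (1/2).
R3 ← R3 + 4/3·R1.
R4 ← R4 − 1/2·R1.
R5 ← R5 − 11/6·R1.
R2 ← R2 / (2).
R1 ← R1 − 7/3·R2.
R3 ← R3 − 157/36·R2.
R4 ← R4 − 1/6·R2.
R5 ← R5 + 113/18·R2.
R3 ← R3 / (121/36).
R1 ← R1 − 7/3·R3.
R2 ← R2 + 1·R3.
R4 ← R4 − 13/6·R3.
R5 ← R5 + 113/18·R3.
R4 ← R4 / (-448/121).
R1 ← R1 − 138/605·R4.
R2 ← R2 − 978/605·R4.
R3 ← R3 − 736/605·R4.
R5 ← R5 − 493/605·R4.
R5 ← R5 / (-1509/640).
R1 ← R1 − 323/320·R5.
R2 ← R2 − 383/320·R5.
R3 ← R3 − 13/60·R5.
R4 ← R4 + 461/384·R5.
Reading off the reduced rows gives x_1 = -2, x_2 = -1/3, x_3 = -3, x_4 = 7/5, x_5 = 0.

x_1 = -2, x_2 = -1/3, x_3 = -3, x_4 = 7/5, x_5 = 0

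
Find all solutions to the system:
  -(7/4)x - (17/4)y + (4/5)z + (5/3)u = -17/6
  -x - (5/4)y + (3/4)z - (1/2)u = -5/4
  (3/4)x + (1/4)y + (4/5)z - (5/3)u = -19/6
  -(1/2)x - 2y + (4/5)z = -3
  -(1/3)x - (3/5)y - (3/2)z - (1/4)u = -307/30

x = -2, y = 4, z = 5, u = 4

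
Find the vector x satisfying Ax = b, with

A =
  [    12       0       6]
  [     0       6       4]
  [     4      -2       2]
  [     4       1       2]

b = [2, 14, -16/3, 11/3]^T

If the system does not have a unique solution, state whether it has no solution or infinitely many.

Row-reduce the augmented matrix:
R1 ← R1 / (12).
R3 ← R3 − 4·R1.
R4 ← R4 − 4·R1.
R2 ← R2 / (6).
R3 ← R3 + 2·R2.
R4 ← R4 − 1·R2.
R3 ← R3 / (4/3).
R1 ← R1 − 1/2·R3.
R2 ← R2 − 2/3·R3.
R4 ← R4 + 2/3·R3.
R4 reduces to 0 = 0, so the extra equation is consistent.
Reading off the reduced rows gives x_1 = 2/3, x_2 = 3, x_3 = -1.

x_1 = 2/3, x_2 = 3, x_3 = -1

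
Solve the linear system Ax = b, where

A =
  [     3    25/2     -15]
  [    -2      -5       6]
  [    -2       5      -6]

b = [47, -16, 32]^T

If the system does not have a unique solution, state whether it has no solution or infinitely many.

Row-reduce:
R1 ← R1 / (3).
R2 ← R2 + 2·R1.
R3 ← R3 + 2·R1.
R2 ← R2 / (10/3).
R1 ← R1 − 25/6·R2.
R3 ← R3 − 40/3·R2.
Row 3 reduces to 0 = 2, a contradiction. The system is inconsistent.

no solution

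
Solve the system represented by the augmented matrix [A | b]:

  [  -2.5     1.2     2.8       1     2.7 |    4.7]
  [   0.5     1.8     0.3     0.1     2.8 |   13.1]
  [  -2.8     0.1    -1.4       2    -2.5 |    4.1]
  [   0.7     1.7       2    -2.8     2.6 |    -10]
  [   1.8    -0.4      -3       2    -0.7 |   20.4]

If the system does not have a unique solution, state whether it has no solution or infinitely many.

Row-reduce the augmented matrix:
R1 ← R1 / (-5/2).
R2 ← R2 − 1/2·R1.
R3 ← R3 + 14/5·R1.
R4 ← R4 − 7/10·R1.
R5 ← R5 − 9/5·R1.
R2 ← R2 / (51/25).
R1 ← R1 + 12/25·R2.
R3 ← R3 + 311/250·R2.
R4 ← R4 − 509/250·R2.
R5 ← R5 − 58/125·R2.
R3 ← R3 / (-20459/5100).
R1 ← R1 + 78/85·R3.
R2 ← R2 − 43/102·R3.
R4 ← R4 − 9821/5100·R3.
R5 ← R5 + 1504/1275·R3.
R4 ← R4 / (-236216/102295).
R1 ← R1 + 11714/20459·R4.
R2 ← R2 − 5294/20459·R4.
R3 ← R3 + 5421/20459·R4.
R5 ← R5 − 239289/102295·R4.
R5 ← R5 / (-192737/1181080).
R1 ← R1 − 107841/118108·R5.
R2 ← R2 − 128233/118108·R5.
R3 ← R3 − 250105/236216·R5.
R4 ← R4 − 168935/236216·R5.
Reading off the reduced rows gives x_1 = -1, x_2 = -1, x_3 = -6, x_4 = 4, x_5 = 6.

x_1 = -1, x_2 = -1, x_3 = -6, x_4 = 4, x_5 = 6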